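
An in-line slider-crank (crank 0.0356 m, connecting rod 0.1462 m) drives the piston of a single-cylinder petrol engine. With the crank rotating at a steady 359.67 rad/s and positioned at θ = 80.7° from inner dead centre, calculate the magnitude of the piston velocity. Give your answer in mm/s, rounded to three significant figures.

13100

ω = 359.7 rad/s
For an in-line slider-crank, x = r cosθ + √(L² − r² sin²θ), so v = −rω sinθ·[1 + r cosθ/√(L² − r² sin²θ)].
With r = 0.0356 m, L = 0.1462 m, θ = 80.7°: √(L² − r² sin²θ) = 0.14192 m.
v = −0.0356·359.7·0.98686·[1 + 0.0356·0.16160/0.14192] = -13.148 m/s.
|v| = 13.148 m/s = 13148 mm/s.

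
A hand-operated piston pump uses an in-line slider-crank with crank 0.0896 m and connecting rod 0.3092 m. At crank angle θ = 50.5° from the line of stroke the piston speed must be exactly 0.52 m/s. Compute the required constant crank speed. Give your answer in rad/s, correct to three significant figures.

For an in-line slider-crank, |v_piston| = rω|sinθ|·[1 + r cosθ/√(L² − r² sin²θ)].
With r = 0.0896 m, L = 0.3092 m, θ = 50.5°: the bracketed kinematic factor |dx/dθ| = 0.082212 m.
ω = v/|dx/dθ| = 0.52/0.082212 = 6.3251 rad/s.

6.33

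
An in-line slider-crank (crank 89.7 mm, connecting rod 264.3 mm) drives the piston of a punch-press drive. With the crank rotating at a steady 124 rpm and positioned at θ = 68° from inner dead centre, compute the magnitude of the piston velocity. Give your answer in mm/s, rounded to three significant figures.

1220

ω = 2π·124/60 = 12.99 rad/s
For an in-line slider-crank, x = r cosθ + √(L² − r² sin²θ), so v = −rω sinθ·[1 + r cosθ/√(L² − r² sin²θ)].
With r = 0.0897 m, L = 0.2643 m, θ = 68°: √(L² − r² sin²θ) = 0.25087 m.
v = −0.0897·12.99·0.92718·[1 + 0.0897·0.37461/0.25087] = -1.2246 m/s.
|v| = 1.2246 m/s = 1224.6 mm/s.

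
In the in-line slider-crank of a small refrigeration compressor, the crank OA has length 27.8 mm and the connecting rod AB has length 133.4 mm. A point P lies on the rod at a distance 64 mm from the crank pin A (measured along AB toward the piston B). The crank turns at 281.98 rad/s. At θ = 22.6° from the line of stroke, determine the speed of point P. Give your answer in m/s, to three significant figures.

ω = 282 rad/s.  Crank-pin speed |V_A| = rω = 7.839 m/s, perpendicular to OA.
Rod angle: sinφ = −(r/L) sinθ ⇒ φ = -4.593°; ω_rod = −rω cosθ/√(L²−r²sin²θ) = -54.426 rad/s.
V_P = V_A + ω_rod × AP, with AP = 0.064 m along the rod.
Components: V_Px = −rω sinθ − a·ω_rod·sinφ = -3.2915 m/s;  V_Py = rω cosθ + a·ω_rod·cosφ = +3.765 m/s.
|V_P| = √(V_Px² + V_Py²) = 5.0009 m/s.

5.00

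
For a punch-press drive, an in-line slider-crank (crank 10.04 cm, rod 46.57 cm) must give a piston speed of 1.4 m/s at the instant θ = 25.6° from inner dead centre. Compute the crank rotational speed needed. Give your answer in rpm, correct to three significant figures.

258

For an in-line slider-crank, |v_piston| = rω|sinθ|·[1 + r cosθ/√(L² − r² sin²θ)].
With r = 0.1004 m, L = 0.4657 m, θ = 25.6°: the bracketed kinematic factor |dx/dθ| = 0.051853 m.
ω = v/|dx/dθ| = 1.4/0.051853 = 27 rad/s.
N = 60ω/(2π) = 257.83 rpm.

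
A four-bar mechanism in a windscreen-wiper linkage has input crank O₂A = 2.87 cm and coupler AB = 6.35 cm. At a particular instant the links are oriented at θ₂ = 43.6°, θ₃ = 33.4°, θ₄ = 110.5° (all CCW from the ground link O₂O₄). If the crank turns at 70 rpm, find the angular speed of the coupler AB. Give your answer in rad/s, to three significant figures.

3.13

ω₂ = 7.33 rad/s (from 70 rpm).
Differentiating the loop-closure r₂e^{iθ₂}+r₃e^{iθ₃}=r₁+r₄e^{iθ₄} gives r₂ω₂e^{iθ₂}+r₃ω₃e^{iθ₃}=r₄ω₄e^{iθ₄}.
Eliminating the other unknown: ω₃ = r₂ω₂ sin(θ₄−θ₂) / [r₃ sin(θ₃−θ₄)].
Numerator sine = +0.91982; denominator sine = -0.97476.
Result = 0.0287·7.33·(+0.91982) / (0.0635·(-0.97476)) = -3.1264 rad/s; magnitude 3.1264 rad/s.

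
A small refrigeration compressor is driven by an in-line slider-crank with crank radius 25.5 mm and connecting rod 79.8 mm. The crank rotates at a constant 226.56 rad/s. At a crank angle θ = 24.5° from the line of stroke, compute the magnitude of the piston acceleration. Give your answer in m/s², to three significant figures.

1470

ω = 226.6 rad/s
x(θ) = r cosθ + √(L² − r² sin²θ); with ω constant, a = ω²·d²x/dθ².
d²x/dθ² = −r cosθ − r²(cos2θ)/√u − r⁴ sin²2θ/(4u^{3/2}),  u = L² − r² sin²θ = 0.00625622 m².
Substituting r = 0.0255 m, L = 0.0798 m, θ = 24.5°: d²x/dθ² = -0.028719 m.
a = ω²·d²x/dθ² = (226.6)²·(-0.028719) = -1474.1 m/s²;  |a| = 1474.1 m/s².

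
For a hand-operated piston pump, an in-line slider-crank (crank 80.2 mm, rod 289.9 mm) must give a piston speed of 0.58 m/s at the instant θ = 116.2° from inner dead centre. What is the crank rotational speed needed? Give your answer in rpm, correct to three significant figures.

88.1

For an in-line slider-crank, |v_piston| = rω|sinθ|·[1 + r cosθ/√(L² − r² sin²θ)].
With r = 0.0802 m, L = 0.2899 m, θ = 116.2°: the bracketed kinematic factor |dx/dθ| = 0.062887 m.
ω = v/|dx/dθ| = 0.58/0.062887 = 9.2229 rad/s.
N = 60ω/(2π) = 88.072 rpm.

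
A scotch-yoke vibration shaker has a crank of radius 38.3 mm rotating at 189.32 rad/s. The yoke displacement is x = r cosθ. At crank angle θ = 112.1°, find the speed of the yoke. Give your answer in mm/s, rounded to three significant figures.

6720

ω = 189.3 rad/s
x = r cosθ ⇒ ẋ = −rω sinθ.
|v| = rω|sinθ| = 0.0383·189.3·|sin 112.1°| = 6.7182 m/s = 6718.2 mm/s.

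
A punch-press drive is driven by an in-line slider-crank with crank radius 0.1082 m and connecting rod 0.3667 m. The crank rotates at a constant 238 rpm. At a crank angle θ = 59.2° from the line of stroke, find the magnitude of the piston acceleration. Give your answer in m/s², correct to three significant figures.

25.0

ω = 2π·238/60 = 24.92 rad/s
x(θ) = r cosθ + √(L² − r² sin²θ); with ω constant, a = ω²·d²x/dθ².
d²x/dθ² = −r cosθ − r²(cos2θ)/√u − r⁴ sin²2θ/(4u^{3/2}),  u = L² − r² sin²θ = 0.125831 m².
Substituting r = 0.1082 m, L = 0.3667 m, θ = 59.2°: d²x/dθ² = -0.0403 m.
a = ω²·d²x/dθ² = (24.92)²·(-0.0403) = -25.033 m/s²;  |a| = 25.033 m/s².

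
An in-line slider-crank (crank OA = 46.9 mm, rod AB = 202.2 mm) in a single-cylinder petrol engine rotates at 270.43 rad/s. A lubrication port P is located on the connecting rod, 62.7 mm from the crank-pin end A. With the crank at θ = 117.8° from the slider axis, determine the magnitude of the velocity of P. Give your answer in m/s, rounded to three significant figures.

11.6

ω = 270.4 rad/s.  Crank-pin speed |V_A| = rω = 12.683 m/s, perpendicular to OA.
Rod angle: sinφ = −(r/L) sinθ ⇒ φ = -11.840°; ω_rod = −rω cosθ/√(L²−r²sin²θ) = +29.89 rad/s.
V_P = V_A + ω_rod × AP, with AP = 0.0627 m along the rod.
Components: V_Px = −rω sinθ − a·ω_rod·sinφ = -10.835 m/s;  V_Py = rω cosθ + a·ω_rod·cosφ = -4.081 m/s.
|V_P| = √(V_Px² + V_Py²) = 11.578 m/s.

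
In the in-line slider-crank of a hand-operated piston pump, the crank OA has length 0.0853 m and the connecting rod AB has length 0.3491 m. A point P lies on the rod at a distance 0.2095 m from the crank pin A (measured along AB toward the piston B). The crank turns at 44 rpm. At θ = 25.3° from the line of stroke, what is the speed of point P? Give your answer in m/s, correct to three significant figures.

0.238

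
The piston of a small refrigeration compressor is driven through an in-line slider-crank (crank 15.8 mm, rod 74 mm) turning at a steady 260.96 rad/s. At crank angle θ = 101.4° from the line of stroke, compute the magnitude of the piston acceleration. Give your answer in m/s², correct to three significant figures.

ω = 261 rad/s
x(θ) = r cosθ + √(L² − r² sin²θ); with ω constant, a = ω²·d²x/dθ².
d²x/dθ² = −r cosθ − r²(cos2θ)/√u − r⁴ sin²2θ/(4u^{3/2}),  u = L² − r² sin²θ = 0.00523611 m².
Substituting r = 0.0158 m, L = 0.074 m, θ = 101.4°: d²x/dθ² = +0.0062972 m.
a = ω²·d²x/dθ² = (261)²·(+0.0062972) = +428.84 m/s²;  |a| = 428.84 m/s².

429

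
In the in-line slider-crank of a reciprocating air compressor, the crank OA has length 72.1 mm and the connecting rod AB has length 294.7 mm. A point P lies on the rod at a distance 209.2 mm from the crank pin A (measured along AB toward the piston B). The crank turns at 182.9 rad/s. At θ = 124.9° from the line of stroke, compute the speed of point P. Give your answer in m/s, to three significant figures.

9.96

ω = 182.9 rad/s.  Crank-pin speed |V_A| = rω = 13.187 m/s, perpendicular to OA.
Rod angle: sinφ = −(r/L) sinθ ⇒ φ = -11.575°; ω_rod = −rω cosθ/√(L²−r²sin²θ) = +26.134 rad/s.
V_P = V_A + ω_rod × AP, with AP = 0.2092 m along the rod.
Components: V_Px = −rω sinθ − a·ω_rod·sinφ = -9.7184 m/s;  V_Py = rω cosθ + a·ω_rod·cosφ = -2.189 m/s.
|V_P| = √(V_Px² + V_Py²) = 9.9619 m/s.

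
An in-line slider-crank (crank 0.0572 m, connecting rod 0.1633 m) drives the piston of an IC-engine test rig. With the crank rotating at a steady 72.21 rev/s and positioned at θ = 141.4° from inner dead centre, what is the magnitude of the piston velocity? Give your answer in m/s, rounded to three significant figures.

ω = 2π·72.2 = 453.7 rad/s
For an in-line slider-crank, x = r cosθ + √(L² − r² sin²θ), so v = −rω sinθ·[1 + r cosθ/√(L² − r² sin²θ)].
With r = 0.0572 m, L = 0.1633 m, θ = 141.4°: √(L² − r² sin²θ) = 0.15935 m.
v = −0.0572·453.7·0.62388·[1 + 0.0572·-0.78152/0.15935] = -11.649 m/s.
|v| = 11.649 m/s.

11.6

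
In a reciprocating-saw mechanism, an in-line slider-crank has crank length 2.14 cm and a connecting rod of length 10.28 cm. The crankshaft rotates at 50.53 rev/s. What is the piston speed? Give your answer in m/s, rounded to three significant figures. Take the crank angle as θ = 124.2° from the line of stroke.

4.95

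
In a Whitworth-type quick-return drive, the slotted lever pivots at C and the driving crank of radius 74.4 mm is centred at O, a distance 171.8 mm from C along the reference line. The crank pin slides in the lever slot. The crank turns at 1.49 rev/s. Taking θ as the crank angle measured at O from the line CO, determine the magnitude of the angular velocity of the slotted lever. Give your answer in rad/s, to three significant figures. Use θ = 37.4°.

ω = 9.362 rad/s (from 1.49 rev/s).
Crank pin A relative to C: A = (d + r cosθ, r sinθ); lever angle φ = atan2(r sinθ, d + r cosθ).
Differentiating tanφ: φ̇ = rω(d cosθ + r)/(d² + r² + 2dr cosθ).
d² + r² + 2dr cosθ = |CA|² = 0.0553589 m²;  d cosθ + r = +0.21088 m.
|ω_lever| = |0.0744·9.362·+0.21088| / 0.0553589 = 2.6533 rad/s.

2.65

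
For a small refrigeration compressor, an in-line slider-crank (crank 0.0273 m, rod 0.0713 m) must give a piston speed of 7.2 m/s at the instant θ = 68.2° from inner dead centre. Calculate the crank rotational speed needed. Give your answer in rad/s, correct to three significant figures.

For an in-line slider-crank, |v_piston| = rω|sinθ|·[1 + r cosθ/√(L² − r² sin²θ)].
With r = 0.0273 m, L = 0.0713 m, θ = 68.2°: the bracketed kinematic factor |dx/dθ| = 0.029204 m.
ω = v/|dx/dθ| = 7.2/0.029204 = 246.54 rad/s.

247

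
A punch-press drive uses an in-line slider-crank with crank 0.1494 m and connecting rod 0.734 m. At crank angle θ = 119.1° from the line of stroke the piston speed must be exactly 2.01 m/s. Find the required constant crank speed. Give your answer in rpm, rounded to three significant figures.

For an in-line slider-crank, |v_piston| = rω|sinθ|·[1 + r cosθ/√(L² − r² sin²θ)].
With r = 0.1494 m, L = 0.734 m, θ = 119.1°: the bracketed kinematic factor |dx/dθ| = 0.11741 m.
ω = v/|dx/dθ| = 2.01/0.11741 = 17.12 rad/s.
N = 60ω/(2π) = 163.48 rpm.

163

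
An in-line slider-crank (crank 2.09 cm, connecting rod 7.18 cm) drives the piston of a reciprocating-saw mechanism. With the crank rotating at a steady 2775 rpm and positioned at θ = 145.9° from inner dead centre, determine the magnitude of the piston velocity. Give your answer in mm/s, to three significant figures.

ω = 2π·2775/60 = 290.6 rad/s
For an in-line slider-crank, x = r cosθ + √(L² − r² sin²θ), so v = −rω sinθ·[1 + r cosθ/√(L² − r² sin²θ)].
With r = 0.0209 m, L = 0.0718 m, θ = 145.9°: √(L² − r² sin²θ) = 0.070837 m.
v = −0.0209·290.6·0.56064·[1 + 0.0209·-0.82806/0.070837] = -2.5731 m/s.
|v| = 2.5731 m/s = 2573.1 mm/s.

2570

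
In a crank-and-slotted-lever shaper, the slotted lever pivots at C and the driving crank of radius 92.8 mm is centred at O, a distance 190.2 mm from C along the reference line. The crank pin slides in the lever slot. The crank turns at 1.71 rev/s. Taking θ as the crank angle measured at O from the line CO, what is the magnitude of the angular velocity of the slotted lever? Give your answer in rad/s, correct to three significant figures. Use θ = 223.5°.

ω = 10.74 rad/s (from 1.71 rev/s).
Crank pin A relative to C: A = (d + r cosθ, r sinθ); lever angle φ = atan2(r sinθ, d + r cosθ).
Differentiating tanφ: φ̇ = rω(d cosθ + r)/(d² + r² + 2dr cosθ).
d² + r² + 2dr cosθ = |CA|² = 0.0191814 m²;  d cosθ + r = -0.045166 m.
|ω_lever| = |0.0928·10.74·-0.045166| / 0.0191814 = 2.3478 rad/s.

2.35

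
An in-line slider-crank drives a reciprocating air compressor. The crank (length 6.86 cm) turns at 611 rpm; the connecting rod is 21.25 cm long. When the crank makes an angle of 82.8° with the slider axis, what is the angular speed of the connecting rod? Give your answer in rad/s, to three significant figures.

2.73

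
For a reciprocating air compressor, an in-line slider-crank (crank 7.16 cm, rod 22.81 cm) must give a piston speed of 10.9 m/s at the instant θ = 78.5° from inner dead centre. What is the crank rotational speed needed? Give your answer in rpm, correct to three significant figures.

For an in-line slider-crank, |v_piston| = rω|sinθ|·[1 + r cosθ/√(L² − r² sin²θ)].
With r = 0.0716 m, L = 0.2281 m, θ = 78.5°: the bracketed kinematic factor |dx/dθ| = 0.074777 m.
ω = v/|dx/dθ| = 10.9/0.074777 = 145.77 rad/s.
N = 60ω/(2π) = 1392 rpm.

1390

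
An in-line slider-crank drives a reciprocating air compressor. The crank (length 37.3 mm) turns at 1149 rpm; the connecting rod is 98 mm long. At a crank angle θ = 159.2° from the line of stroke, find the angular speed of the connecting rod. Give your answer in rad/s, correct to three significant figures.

ω = 120.3 rad/s (converted from 1149 rpm).
The rod makes angle φ with the slider axis where L sinφ = r sinθ; differentiating, L cosφ·φ̇ = r ω cosθ.
L cosφ = √(L² − r² sin²θ) = 0.097101 m.
|ω_rod| = r ω |cosθ| / √(L² − r² sin²θ) = 0.0373·120.3·0.93483/0.097101 = 43.208 rad/s.

43.2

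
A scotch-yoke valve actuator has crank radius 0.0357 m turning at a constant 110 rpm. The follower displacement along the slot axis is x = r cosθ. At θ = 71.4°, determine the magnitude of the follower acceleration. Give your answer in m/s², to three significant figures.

1.51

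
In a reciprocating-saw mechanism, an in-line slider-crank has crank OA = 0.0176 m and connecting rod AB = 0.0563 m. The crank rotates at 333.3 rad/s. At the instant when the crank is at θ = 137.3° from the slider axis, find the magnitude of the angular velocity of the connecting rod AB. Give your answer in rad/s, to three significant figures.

78.4

ω = 333.3 rad/s
The rod makes angle φ with the slider axis where L sinφ = r sinθ; differentiating, L cosφ·φ̇ = r ω cosθ.
L cosφ = √(L² − r² sin²θ) = 0.05502 m.
|ω_rod| = r ω |cosθ| / √(L² − r² sin²θ) = 0.0176·333.3·0.73491/0.05502 = 78.354 rad/s.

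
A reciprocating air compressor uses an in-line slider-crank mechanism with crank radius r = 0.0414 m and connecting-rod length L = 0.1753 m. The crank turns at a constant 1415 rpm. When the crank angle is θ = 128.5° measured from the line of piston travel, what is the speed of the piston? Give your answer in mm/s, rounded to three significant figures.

4080

ω = 2π·1415/60 = 148.2 rad/s
For an in-line slider-crank, x = r cosθ + √(L² − r² sin²θ), so v = −rω sinθ·[1 + r cosθ/√(L² − r² sin²θ)].
With r = 0.0414 m, L = 0.1753 m, θ = 128.5°: √(L² − r² sin²θ) = 0.17228 m.
v = −0.0414·148.2·0.78261·[1 + 0.0414·-0.62251/0.17228] = -4.0828 m/s.
|v| = 4.0828 m/s = 4082.8 mm/s.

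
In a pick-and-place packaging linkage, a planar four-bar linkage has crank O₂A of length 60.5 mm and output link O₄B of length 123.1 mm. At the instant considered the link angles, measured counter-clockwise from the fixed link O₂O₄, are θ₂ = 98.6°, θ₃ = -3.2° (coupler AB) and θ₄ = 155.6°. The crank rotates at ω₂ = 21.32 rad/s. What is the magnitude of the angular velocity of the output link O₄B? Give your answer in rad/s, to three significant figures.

ω₂ = 21.32 rad/s
Differentiating the loop-closure r₂e^{iθ₂}+r₃e^{iθ₃}=r₁+r₄e^{iθ₄} gives r₂ω₂e^{iθ₂}+r₃ω₃e^{iθ₃}=r₄ω₄e^{iθ₄}.
Eliminating the other unknown: ω₄ = r₂ω₂ sin(θ₂−θ₃) / [r₄ sin(θ₄−θ₃)].
Numerator sine = +0.97887; denominator sine = +0.36162.
Result = 0.0605·21.32·(+0.97887) / (0.1231·(+0.36162)) = +28.363 rad/s; magnitude 28.363 rad/s.

28.4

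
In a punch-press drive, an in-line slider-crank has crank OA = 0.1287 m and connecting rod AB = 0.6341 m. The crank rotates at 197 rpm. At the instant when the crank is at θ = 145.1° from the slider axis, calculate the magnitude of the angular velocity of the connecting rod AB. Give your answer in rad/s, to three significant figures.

ω = 20.63 rad/s (converted from 197 rpm).
The rod makes angle φ with the slider axis where L sinφ = r sinθ; differentiating, L cosφ·φ̇ = r ω cosθ.
L cosφ = √(L² − r² sin²θ) = 0.62981 m.
|ω_rod| = r ω |cosθ| / √(L² − r² sin²θ) = 0.1287·20.63·0.82015/0.62981 = 3.4575 rad/s.

3.46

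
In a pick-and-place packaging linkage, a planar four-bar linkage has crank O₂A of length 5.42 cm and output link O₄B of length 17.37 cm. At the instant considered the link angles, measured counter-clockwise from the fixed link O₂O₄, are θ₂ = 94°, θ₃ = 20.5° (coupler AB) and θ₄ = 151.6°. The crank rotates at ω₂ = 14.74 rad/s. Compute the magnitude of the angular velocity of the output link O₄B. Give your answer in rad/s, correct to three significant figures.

5.85

ω₂ = 14.74 rad/s
Differentiating the loop-closure r₂e^{iθ₂}+r₃e^{iθ₃}=r₁+r₄e^{iθ₄} gives r₂ω₂e^{iθ₂}+r₃ω₃e^{iθ₃}=r₄ω₄e^{iθ₄}.
Eliminating the other unknown: ω₄ = r₂ω₂ sin(θ₂−θ₃) / [r₄ sin(θ₄−θ₃)].
Numerator sine = +0.95882; denominator sine = +0.75356.
Result = 0.0542·14.74·(+0.95882) / (0.1737·(+0.75356)) = +5.8521 rad/s; magnitude 5.8521 rad/s.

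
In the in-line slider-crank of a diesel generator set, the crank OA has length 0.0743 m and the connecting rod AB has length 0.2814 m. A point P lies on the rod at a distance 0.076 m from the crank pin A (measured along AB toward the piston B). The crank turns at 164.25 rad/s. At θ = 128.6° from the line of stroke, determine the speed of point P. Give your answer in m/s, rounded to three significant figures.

10.7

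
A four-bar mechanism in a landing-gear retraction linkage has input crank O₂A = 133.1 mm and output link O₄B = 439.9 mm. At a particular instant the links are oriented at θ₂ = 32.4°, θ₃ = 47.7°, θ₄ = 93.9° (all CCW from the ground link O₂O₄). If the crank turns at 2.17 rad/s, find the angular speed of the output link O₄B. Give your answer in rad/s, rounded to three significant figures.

ω₂ = 2.17 rad/s
Differentiating the loop-closure r₂e^{iθ₂}+r₃e^{iθ₃}=r₁+r₄e^{iθ₄} gives r₂ω₂e^{iθ₂}+r₃ω₃e^{iθ₃}=r₄ω₄e^{iθ₄}.
Eliminating the other unknown: ω₄ = r₂ω₂ sin(θ₂−θ₃) / [r₄ sin(θ₄−θ₃)].
Numerator sine = -0.26387; denominator sine = +0.72176.
Result = 0.1331·2.17·(-0.26387) / (0.4399·(+0.72176)) = -0.24004 rad/s; magnitude 0.24004 rad/s.

0.240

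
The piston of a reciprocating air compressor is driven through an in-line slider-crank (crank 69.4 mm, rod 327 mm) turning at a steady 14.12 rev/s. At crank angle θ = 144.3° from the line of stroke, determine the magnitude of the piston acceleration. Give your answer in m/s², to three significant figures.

405

ω = 2π·14.1 = 88.72 rad/s
x(θ) = r cosθ + √(L² − r² sin²θ); with ω constant, a = ω²·d²x/dθ².
d²x/dθ² = −r cosθ − r²(cos2θ)/√u − r⁴ sin²2θ/(4u^{3/2}),  u = L² − r² sin²θ = 0.105289 m².
Substituting r = 0.0694 m, L = 0.327 m, θ = 144.3°: d²x/dθ² = +0.051472 m.
a = ω²·d²x/dθ² = (88.72)²·(+0.051472) = +405.13 m/s²;  |a| = 405.13 m/s².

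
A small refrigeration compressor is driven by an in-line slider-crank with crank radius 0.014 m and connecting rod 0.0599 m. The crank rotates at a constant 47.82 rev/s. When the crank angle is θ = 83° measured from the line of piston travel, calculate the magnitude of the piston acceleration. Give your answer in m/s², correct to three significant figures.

140

ω = 2π·47.8 = 300.5 rad/s
x(θ) = r cosθ + √(L² − r² sin²θ); with ω constant, a = ω²·d²x/dθ².
d²x/dθ² = −r cosθ − r²(cos2θ)/√u − r⁴ sin²2θ/(4u^{3/2}),  u = L² − r² sin²θ = 0.00339492 m².
Substituting r = 0.014 m, L = 0.0599 m, θ = 83°: d²x/dθ² = +0.001555 m.
a = ω²·d²x/dθ² = (300.5)²·(+0.001555) = +140.38 m/s²;  |a| = 140.38 m/s².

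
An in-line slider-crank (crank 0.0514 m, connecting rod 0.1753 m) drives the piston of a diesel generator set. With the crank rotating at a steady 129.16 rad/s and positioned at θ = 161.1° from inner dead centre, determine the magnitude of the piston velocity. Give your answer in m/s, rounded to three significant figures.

1.55

ω = 129.2 rad/s
For an in-line slider-crank, x = r cosθ + √(L² − r² sin²θ), so v = −rω sinθ·[1 + r cosθ/√(L² − r² sin²θ)].
With r = 0.0514 m, L = 0.1753 m, θ = 161.1°: √(L² − r² sin²θ) = 0.17451 m.
v = −0.0514·129.2·0.32392·[1 + 0.0514·-0.94609/0.17451] = -1.5512 m/s.
|v| = 1.5512 m/s.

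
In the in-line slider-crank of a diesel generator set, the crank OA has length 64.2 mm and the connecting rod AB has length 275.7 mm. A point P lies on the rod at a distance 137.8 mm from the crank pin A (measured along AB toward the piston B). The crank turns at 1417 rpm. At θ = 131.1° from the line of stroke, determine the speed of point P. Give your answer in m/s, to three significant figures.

ω = 148.4 rad/s.  Crank-pin speed |V_A| = rω = 9.5265 m/s, perpendicular to OA.
Rod angle: sinφ = −(r/L) sinθ ⇒ φ = -10.106°; ω_rod = −rω cosθ/√(L²−r²sin²θ) = +23.073 rad/s.
V_P = V_A + ω_rod × AP, with AP = 0.1378 m along the rod.
Components: V_Px = −rω sinθ − a·ω_rod·sinφ = -6.6209 m/s;  V_Py = rω cosθ + a·ω_rod·cosφ = -3.1324 m/s.
|V_P| = √(V_Px² + V_Py²) = 7.3245 m/s.

7.32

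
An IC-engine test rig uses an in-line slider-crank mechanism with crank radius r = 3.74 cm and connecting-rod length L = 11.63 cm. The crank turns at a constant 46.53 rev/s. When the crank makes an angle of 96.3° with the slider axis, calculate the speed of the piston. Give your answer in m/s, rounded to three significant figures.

10.5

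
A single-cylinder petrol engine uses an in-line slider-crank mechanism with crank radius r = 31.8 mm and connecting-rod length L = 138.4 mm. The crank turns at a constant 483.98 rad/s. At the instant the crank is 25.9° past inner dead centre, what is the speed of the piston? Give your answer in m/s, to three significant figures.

8.12

ω = 484 rad/s
For an in-line slider-crank, x = r cosθ + √(L² − r² sin²θ), so v = −rω sinθ·[1 + r cosθ/√(L² − r² sin²θ)].
With r = 0.0318 m, L = 0.1384 m, θ = 25.9°: √(L² − r² sin²θ) = 0.1377 m.
v = −0.0318·484·0.43680·[1 + 0.0318·0.89956/0.1377] = -8.1192 m/s.
|v| = 8.1192 m/s.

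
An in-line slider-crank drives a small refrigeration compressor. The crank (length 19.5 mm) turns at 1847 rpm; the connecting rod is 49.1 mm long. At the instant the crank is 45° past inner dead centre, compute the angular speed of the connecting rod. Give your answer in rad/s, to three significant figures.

56.6

ω = 193.4 rad/s (converted from 1847 rpm).
The rod makes angle φ with the slider axis where L sinφ = r sinθ; differentiating, L cosφ·φ̇ = r ω cosθ.
L cosφ = √(L² − r² sin²θ) = 0.047124 m.
|ω_rod| = r ω |cosθ| / √(L² − r² sin²θ) = 0.0195·193.4·0.70711/0.047124 = 56.594 rad/s.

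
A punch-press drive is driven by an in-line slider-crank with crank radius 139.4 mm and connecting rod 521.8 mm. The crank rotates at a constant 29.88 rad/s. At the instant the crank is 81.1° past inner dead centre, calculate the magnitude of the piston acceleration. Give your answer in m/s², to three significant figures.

ω = 29.88 rad/s
x(θ) = r cosθ + √(L² − r² sin²θ); with ω constant, a = ω²·d²x/dθ².
d²x/dθ² = −r cosθ − r²(cos2θ)/√u − r⁴ sin²2θ/(4u^{3/2}),  u = L² − r² sin²θ = 0.253308 m².
Substituting r = 0.1394 m, L = 0.5218 m, θ = 81.1°: d²x/dθ² = +0.015126 m.
a = ω²·d²x/dθ² = (29.88)²·(+0.015126) = +13.505 m/s²;  |a| = 13.505 m/s².

13.5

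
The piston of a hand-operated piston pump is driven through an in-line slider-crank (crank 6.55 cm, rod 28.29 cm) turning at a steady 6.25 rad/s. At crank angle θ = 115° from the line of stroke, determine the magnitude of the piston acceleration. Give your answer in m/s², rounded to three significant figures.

ω = 6.25 rad/s
x(θ) = r cosθ + √(L² − r² sin²θ); with ω constant, a = ω²·d²x/dθ².
d²x/dθ² = −r cosθ − r²(cos2θ)/√u − r⁴ sin²2θ/(4u^{3/2}),  u = L² − r² sin²θ = 0.0765084 m².
Substituting r = 0.0655 m, L = 0.2829 m, θ = 115°: d²x/dθ² = +0.037524 m.
a = ω²·d²x/dθ² = (6.25)²·(+0.037524) = +1.4658 m/s²;  |a| = 1.4658 m/s².

1.47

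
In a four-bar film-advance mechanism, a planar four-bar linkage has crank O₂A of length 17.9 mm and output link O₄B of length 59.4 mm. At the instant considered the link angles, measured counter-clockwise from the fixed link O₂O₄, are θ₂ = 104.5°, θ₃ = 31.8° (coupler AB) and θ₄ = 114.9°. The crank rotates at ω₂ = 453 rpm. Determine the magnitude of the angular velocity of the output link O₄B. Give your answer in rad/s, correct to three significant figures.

ω₂ = 47.44 rad/s (from 453 rpm).
Differentiating the loop-closure r₂e^{iθ₂}+r₃e^{iθ₃}=r₁+r₄e^{iθ₄} gives r₂ω₂e^{iθ₂}+r₃ω₃e^{iθ₃}=r₄ω₄e^{iθ₄}.
Eliminating the other unknown: ω₄ = r₂ω₂ sin(θ₂−θ₃) / [r₄ sin(θ₄−θ₃)].
Numerator sine = +0.95476; denominator sine = +0.99276.
Result = 0.0179·47.44·(+0.95476) / (0.0594·(+0.99276)) = +13.748 rad/s; magnitude 13.748 rad/s.

13.7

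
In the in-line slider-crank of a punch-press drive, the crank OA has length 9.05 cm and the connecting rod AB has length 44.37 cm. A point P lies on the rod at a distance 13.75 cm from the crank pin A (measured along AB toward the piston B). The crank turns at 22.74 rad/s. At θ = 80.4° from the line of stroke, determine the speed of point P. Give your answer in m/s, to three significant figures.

2.06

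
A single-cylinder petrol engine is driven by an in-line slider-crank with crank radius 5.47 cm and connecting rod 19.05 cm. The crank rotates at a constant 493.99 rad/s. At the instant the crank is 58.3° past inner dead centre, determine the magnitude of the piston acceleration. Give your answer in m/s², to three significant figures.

ω = 494 rad/s
x(θ) = r cosθ + √(L² − r² sin²θ); with ω constant, a = ω²·d²x/dθ².
d²x/dθ² = −r cosθ − r²(cos2θ)/√u − r⁴ sin²2θ/(4u^{3/2}),  u = L² − r² sin²θ = 0.0341243 m².
Substituting r = 0.0547 m, L = 0.1905 m, θ = 58.3°: d²x/dθ² = -0.021775 m.
a = ω²·d²x/dθ² = (494)²·(-0.021775) = -5313.6 m/s²;  |a| = 5313.6 m/s².

5310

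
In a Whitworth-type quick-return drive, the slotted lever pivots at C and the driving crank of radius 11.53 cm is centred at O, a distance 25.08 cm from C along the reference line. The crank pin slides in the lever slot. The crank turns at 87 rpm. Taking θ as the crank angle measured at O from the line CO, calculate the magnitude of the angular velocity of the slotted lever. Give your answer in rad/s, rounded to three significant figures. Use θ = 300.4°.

2.41

ω = 9.111 rad/s (from 87 rpm).
Crank pin A relative to C: A = (d + r cosθ, r sinθ); lever angle φ = atan2(r sinθ, d + r cosθ).
Differentiating tanφ: φ̇ = rω(d cosθ + r)/(d² + r² + 2dr cosθ).
d² + r² + 2dr cosθ = |CA|² = 0.105461 m²;  d cosθ + r = +0.24221 m.
|ω_lever| = |0.1153·9.111·+0.24221| / 0.105461 = 2.4126 rad/s.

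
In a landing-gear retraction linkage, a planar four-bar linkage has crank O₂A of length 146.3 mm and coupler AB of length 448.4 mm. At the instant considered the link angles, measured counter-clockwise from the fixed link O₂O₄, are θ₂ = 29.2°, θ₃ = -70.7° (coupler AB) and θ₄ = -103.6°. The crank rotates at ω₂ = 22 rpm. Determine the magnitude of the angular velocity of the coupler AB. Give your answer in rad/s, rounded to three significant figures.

ω₂ = 2.304 rad/s (from 22 rpm).
Differentiating the loop-closure r₂e^{iθ₂}+r₃e^{iθ₃}=r₁+r₄e^{iθ₄} gives r₂ω₂e^{iθ₂}+r₃ω₃e^{iθ₃}=r₄ω₄e^{iθ₄}.
Eliminating the other unknown: ω₃ = r₂ω₂ sin(θ₄−θ₂) / [r₃ sin(θ₃−θ₄)].
Numerator sine = -0.73373; denominator sine = +0.54317.
Result = 0.1463·2.304·(-0.73373) / (0.4484·(+0.54317)) = -1.0154 rad/s; magnitude 1.0154 rad/s.

1.02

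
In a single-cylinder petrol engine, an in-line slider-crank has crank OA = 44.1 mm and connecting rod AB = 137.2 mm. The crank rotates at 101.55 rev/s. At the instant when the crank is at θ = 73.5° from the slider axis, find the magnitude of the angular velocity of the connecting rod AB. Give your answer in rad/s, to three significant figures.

ω = 638.1 rad/s (converted from 101.55 rev/s).
The rod makes angle φ with the slider axis where L sinφ = r sinθ; differentiating, L cosφ·φ̇ = r ω cosθ.
L cosφ = √(L² − r² sin²θ) = 0.13052 m.
|ω_rod| = r ω |cosθ| / √(L² − r² sin²θ) = 0.0441·638.1·0.28402/0.13052 = 61.229 rad/s.

61.2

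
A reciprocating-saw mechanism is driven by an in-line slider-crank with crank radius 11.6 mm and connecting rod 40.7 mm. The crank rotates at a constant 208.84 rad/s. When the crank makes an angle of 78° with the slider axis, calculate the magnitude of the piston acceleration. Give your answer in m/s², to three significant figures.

ω = 208.8 rad/s
x(θ) = r cosθ + √(L² − r² sin²θ); with ω constant, a = ω²·d²x/dθ².
d²x/dθ² = −r cosθ − r²(cos2θ)/√u − r⁴ sin²2θ/(4u^{3/2}),  u = L² − r² sin²θ = 0.00152775 m².
Substituting r = 0.0116 m, L = 0.0407 m, θ = 78°: d²x/dθ² = +0.00072068 m.
a = ω²·d²x/dθ² = (208.8)²·(+0.00072068) = +31.432 m/s²;  |a| = 31.432 m/s².

31.4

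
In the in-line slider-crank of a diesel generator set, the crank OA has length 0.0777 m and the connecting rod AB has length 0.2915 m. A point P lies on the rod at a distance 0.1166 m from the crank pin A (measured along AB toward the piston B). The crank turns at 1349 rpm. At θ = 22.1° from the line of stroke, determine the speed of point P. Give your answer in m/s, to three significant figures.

7.61

ω = 141.3 rad/s.  Crank-pin speed |V_A| = rω = 10.976 m/s, perpendicular to OA.
Rod angle: sinφ = −(r/L) sinθ ⇒ φ = -5.755°; ω_rod = −rω cosθ/√(L²−r²sin²θ) = -35.065 rad/s.
V_P = V_A + ω_rod × AP, with AP = 0.1166 m along the rod.
Components: V_Px = −rω sinθ − a·ω_rod·sinφ = -4.5396 m/s;  V_Py = rω cosθ + a·ω_rod·cosφ = +6.102 m/s.
|V_P| = √(V_Px² + V_Py²) = 7.6054 m/s.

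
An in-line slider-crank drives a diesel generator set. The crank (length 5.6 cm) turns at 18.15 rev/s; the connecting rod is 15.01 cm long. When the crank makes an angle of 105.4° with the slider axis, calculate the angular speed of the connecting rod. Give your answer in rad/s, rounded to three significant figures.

ω = 114 rad/s (converted from 18.15 rev/s).
The rod makes angle φ with the slider axis where L sinφ = r sinθ; differentiating, L cosφ·φ̇ = r ω cosθ.
L cosφ = √(L² − r² sin²θ) = 0.14005 m.
|ω_rod| = r ω |cosθ| / √(L² − r² sin²θ) = 0.056·114·0.26556/0.14005 = 12.109 rad/s.

12.1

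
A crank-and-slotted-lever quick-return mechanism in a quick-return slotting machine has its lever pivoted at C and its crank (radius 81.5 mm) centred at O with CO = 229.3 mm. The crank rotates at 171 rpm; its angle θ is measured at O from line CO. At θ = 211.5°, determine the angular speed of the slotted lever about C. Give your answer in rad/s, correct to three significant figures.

6.08

ω = 17.91 rad/s (from 171 rpm).
Crank pin A relative to C: A = (d + r cosθ, r sinθ); lever angle φ = atan2(r sinθ, d + r cosθ).
Differentiating tanφ: φ̇ = rω(d cosθ + r)/(d² + r² + 2dr cosθ).
d² + r² + 2dr cosθ = |CA|² = 0.0273525 m²;  d cosθ + r = -0.11401 m.
|ω_lever| = |0.0815·17.91·-0.11401| / 0.0273525 = 6.0832 rad/s.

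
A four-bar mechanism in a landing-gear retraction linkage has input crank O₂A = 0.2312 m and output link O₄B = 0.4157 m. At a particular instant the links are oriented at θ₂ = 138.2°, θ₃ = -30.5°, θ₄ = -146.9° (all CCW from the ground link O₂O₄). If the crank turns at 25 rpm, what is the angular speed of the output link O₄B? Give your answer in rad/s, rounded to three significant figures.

0.319

ω₂ = 2.618 rad/s (from 25 rpm).
Differentiating the loop-closure r₂e^{iθ₂}+r₃e^{iθ₃}=r₁+r₄e^{iθ₄} gives r₂ω₂e^{iθ₂}+r₃ω₃e^{iθ₃}=r₄ω₄e^{iθ₄}.
Eliminating the other unknown: ω₄ = r₂ω₂ sin(θ₂−θ₃) / [r₄ sin(θ₄−θ₃)].
Numerator sine = +0.19595; denominator sine = -0.89571.
Result = 0.2312·2.618·(+0.19595) / (0.4157·(-0.89571)) = -0.31853 rad/s; magnitude 0.31853 rad/s.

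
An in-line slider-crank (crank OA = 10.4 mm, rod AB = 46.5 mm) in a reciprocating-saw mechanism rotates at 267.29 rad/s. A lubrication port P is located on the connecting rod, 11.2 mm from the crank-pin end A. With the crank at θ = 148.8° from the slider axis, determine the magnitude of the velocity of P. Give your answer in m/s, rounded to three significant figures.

2.27

ω = 267.3 rad/s.  Crank-pin speed |V_A| = rω = 2.7798 m/s, perpendicular to OA.
Rod angle: sinφ = −(r/L) sinθ ⇒ φ = -6.653°; ω_rod = −rω cosθ/√(L²−r²sin²θ) = +51.481 rad/s.
V_P = V_A + ω_rod × AP, with AP = 0.0112 m along the rod.
Components: V_Px = −rω sinθ − a·ω_rod·sinφ = -1.3732 m/s;  V_Py = rω cosθ + a·ω_rod·cosφ = -1.805 m/s.
|V_P| = √(V_Px² + V_Py²) = 2.268 m/s.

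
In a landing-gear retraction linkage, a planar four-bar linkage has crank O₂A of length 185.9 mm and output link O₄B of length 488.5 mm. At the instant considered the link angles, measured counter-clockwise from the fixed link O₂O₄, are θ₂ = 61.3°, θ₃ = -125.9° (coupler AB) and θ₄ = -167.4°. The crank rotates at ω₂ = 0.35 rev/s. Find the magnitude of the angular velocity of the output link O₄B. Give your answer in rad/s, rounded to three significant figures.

0.158

ω₂ = 2.199 rad/s (from 0.35 rev/s).
Differentiating the loop-closure r₂e^{iθ₂}+r₃e^{iθ₃}=r₁+r₄e^{iθ₄} gives r₂ω₂e^{iθ₂}+r₃ω₃e^{iθ₃}=r₄ω₄e^{iθ₄}.
Eliminating the other unknown: ω₄ = r₂ω₂ sin(θ₂−θ₃) / [r₄ sin(θ₄−θ₃)].
Numerator sine = -0.12533; denominator sine = -0.66262.
Result = 0.1859·2.199·(-0.12533) / (0.4885·(-0.66262)) = +0.15829 rad/s; magnitude 0.15829 rad/s.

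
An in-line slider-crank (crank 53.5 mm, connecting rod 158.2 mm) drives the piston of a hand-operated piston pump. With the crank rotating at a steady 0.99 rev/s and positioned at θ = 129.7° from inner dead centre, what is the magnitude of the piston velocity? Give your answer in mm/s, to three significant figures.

199

ω = 2π·0.99 = 6.22 rad/s
For an in-line slider-crank, x = r cosθ + √(L² − r² sin²θ), so v = −rω sinθ·[1 + r cosθ/√(L² − r² sin²θ)].
With r = 0.0535 m, L = 0.1582 m, θ = 129.7°: √(L² − r² sin²θ) = 0.15275 m.
v = −0.0535·6.22·0.76940·[1 + 0.0535·-0.63877/0.15275] = -0.19876 m/s.
|v| = 0.19876 m/s = 198.76 mm/s.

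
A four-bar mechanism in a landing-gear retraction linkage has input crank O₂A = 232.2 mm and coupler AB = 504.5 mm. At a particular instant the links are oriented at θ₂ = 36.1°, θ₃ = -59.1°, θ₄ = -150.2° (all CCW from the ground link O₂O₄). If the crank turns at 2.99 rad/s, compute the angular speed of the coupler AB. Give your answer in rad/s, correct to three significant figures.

ω₂ = 2.99 rad/s
Differentiating the loop-closure r₂e^{iθ₂}+r₃e^{iθ₃}=r₁+r₄e^{iθ₄} gives r₂ω₂e^{iθ₂}+r₃ω₃e^{iθ₃}=r₄ω₄e^{iθ₄}.
Eliminating the other unknown: ω₃ = r₂ω₂ sin(θ₄−θ₂) / [r₃ sin(θ₃−θ₄)].
Numerator sine = +0.10973; denominator sine = +0.99982.
Result = 0.2322·2.99·(+0.10973) / (0.5045·(+0.99982)) = +0.15104 rad/s; magnitude 0.15104 rad/s.

0.151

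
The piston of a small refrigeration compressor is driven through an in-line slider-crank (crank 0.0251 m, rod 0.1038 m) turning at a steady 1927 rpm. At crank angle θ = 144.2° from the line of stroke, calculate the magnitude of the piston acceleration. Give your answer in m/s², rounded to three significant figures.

747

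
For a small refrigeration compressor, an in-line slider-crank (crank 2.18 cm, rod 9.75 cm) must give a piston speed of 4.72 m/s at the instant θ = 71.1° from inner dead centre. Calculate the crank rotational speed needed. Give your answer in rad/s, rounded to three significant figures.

For an in-line slider-crank, |v_piston| = rω|sinθ|·[1 + r cosθ/√(L² − r² sin²θ)].
With r = 0.0218 m, L = 0.0975 m, θ = 71.1°: the bracketed kinematic factor |dx/dθ| = 0.022153 m.
ω = v/|dx/dθ| = 4.72/0.022153 = 213.06 rad/s.

213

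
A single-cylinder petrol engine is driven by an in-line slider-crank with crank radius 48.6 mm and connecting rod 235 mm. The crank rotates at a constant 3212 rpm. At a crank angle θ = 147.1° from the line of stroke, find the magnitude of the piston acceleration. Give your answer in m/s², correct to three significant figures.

4140

ω = 2π·3212/60 = 336.4 rad/s
x(θ) = r cosθ + √(L² − r² sin²θ); with ω constant, a = ω²·d²x/dθ².
d²x/dθ² = −r cosθ − r²(cos2θ)/√u − r⁴ sin²2θ/(4u^{3/2}),  u = L² − r² sin²θ = 0.0545281 m².
Substituting r = 0.0486 m, L = 0.235 m, θ = 147.1°: d²x/dθ² = +0.036568 m.
a = ω²·d²x/dθ² = (336.4)²·(+0.036568) = +4137.2 m/s²;  |a| = 4137.2 m/s².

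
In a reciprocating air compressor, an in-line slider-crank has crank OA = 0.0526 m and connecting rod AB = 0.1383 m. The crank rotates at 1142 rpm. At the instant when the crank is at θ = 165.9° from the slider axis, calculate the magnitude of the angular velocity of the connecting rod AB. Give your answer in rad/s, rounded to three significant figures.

ω = 119.6 rad/s (converted from 1142 rpm).
The rod makes angle φ with the slider axis where L sinφ = r sinθ; differentiating, L cosφ·φ̇ = r ω cosθ.
L cosφ = √(L² − r² sin²θ) = 0.13771 m.
|ω_rod| = r ω |cosθ| / √(L² − r² sin²θ) = 0.0526·119.6·0.96987/0.13771 = 44.304 rad/s.

44.3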